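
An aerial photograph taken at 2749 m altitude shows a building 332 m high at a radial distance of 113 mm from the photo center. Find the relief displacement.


d = h * r / H = 332 * 113 / 2749 = 13.65 mm

13.65 mm


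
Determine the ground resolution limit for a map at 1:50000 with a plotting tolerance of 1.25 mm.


ground = 1.25 mm * 50000 / 1000 = 62.5 m

62.5 m


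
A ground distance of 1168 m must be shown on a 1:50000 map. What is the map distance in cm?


map_cm = 1168 * 100 / 50000 = 2.336 cm ≈ 2.34 cm

2.34 cm


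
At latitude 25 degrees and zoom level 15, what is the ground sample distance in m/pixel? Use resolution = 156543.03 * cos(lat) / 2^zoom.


res = 156543.03 * cos(25) / 2^15 = 156543.03 * 0.90630779 / 32768 = 4.33 m/pixel

4.33 m/pixel


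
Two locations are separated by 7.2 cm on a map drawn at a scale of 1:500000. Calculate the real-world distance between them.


ground = 7.2 cm * 500000 / 100 = 36000.0 m = 36.0 km

36.0 km


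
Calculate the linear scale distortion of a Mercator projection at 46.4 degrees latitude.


SF = 1 / cos(46.4) = 1 / 0.68962 = 1.45

1.45


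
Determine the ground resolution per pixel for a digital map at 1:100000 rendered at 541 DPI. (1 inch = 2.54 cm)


pixel_cm = 2.54 / 541 ≈ 0.004695 cm
ground = pixel_cm * 100000 / 100 = 2.54 * 100000 / (541 * 100) = 254000 / 54100 ≈ 4.7 m

4.7 m


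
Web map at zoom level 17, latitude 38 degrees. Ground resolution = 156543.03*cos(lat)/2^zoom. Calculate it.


res = 156543.03 * cos(38) / 2^17 = 156543.03 * 0.78801075 / 131072 = 0.94 m/pixel

0.94 m/pixel


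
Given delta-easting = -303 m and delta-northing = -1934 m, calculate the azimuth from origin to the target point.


az = atan2(-303, -1934) = -171.1 deg
adjusted to 0-360: 188.9 degrees

188.9 degrees


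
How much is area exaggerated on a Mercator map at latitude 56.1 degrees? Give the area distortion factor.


area_distortion = 1/cos^2(56.1) = 3.215

3.215


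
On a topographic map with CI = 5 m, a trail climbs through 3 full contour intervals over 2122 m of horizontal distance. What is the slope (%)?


elevation change = 3 * 5 = 15 m
slope = 15 / 2122 * 100 = 0.7%

0.7%


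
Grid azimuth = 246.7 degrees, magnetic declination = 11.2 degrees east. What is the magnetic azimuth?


magnetic azimuth = grid azimuth - declination (east +ve)
mag_az = 246.7 - 11.2 = 235.5 degrees

235.5 degrees


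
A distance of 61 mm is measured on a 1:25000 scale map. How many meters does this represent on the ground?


ground = 61 mm * 25000 / 1000 = 1525.0 m

1525.0 m


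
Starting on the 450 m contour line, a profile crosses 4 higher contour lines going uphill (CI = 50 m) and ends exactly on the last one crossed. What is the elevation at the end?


elevation = 450 + 4 * 50 = 650 m

650 m


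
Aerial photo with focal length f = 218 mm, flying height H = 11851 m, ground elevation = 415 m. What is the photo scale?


scale = f / (H - h) = 218 mm / 11436 m = 218 / 11436000 = 1:52459

1:52459


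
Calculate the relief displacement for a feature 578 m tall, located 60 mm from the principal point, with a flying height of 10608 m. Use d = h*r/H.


d = h * r / H = 578 * 60 / 10608 = 3.27 mm

3.27 mm


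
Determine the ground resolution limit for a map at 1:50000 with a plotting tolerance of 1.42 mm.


ground = 1.42 mm * 50000 / 1000 = 71.0 m

71.0 m


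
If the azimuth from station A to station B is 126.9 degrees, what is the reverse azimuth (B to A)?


back azimuth = (126.9 + 180) mod 360 = 306.9 degrees

306.9 degrees


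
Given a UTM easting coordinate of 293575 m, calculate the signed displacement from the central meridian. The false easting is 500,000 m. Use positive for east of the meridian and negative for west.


displacement = 293575 - 500000 = -206425 m

-206425 m


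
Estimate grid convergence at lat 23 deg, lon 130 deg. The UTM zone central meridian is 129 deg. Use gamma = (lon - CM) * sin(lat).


gamma = (130 - 129) * sin(23) = 1 * 0.390731 = 0.391 degrees

0.391 degrees


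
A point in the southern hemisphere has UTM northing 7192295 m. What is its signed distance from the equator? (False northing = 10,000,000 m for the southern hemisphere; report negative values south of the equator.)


For southern: actual = 7192295 - 10000000 = -2807705 m

-2807705 m


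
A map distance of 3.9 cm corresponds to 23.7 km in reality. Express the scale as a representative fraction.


ground = 23.7 km = 2370000 cm; RF denominator = ground / map = 2370000 / 3.9 ≈ 607692; RF = 1:607692

1:607692


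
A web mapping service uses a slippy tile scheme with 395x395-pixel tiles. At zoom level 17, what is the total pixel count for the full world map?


tiles per axis = 2^17 = 131072
total tiles = 131072^2 = 17179869184
pixels per axis = 131072 * 395 = 51773440
total pixels = 51773440^2 = 2680489089433600

2680489089433600 pixels


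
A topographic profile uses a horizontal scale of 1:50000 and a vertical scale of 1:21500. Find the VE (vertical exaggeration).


VE = horizontal_scale / vertical_scale = 50000 / 21500 ≈ 2.3

2.3x


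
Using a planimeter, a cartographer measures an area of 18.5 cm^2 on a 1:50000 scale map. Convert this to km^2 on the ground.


ground_area = 18.5 * (50000/100)^2 = 4625000.0 m^2 = 4.625 km^2

4.625 km^2


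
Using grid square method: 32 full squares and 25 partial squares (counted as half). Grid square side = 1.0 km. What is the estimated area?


effective squares = 32 + 25 * 0.5 = 44.5
area = 44.5 * 1.0 = 44.5 km^2

44.5 km^2


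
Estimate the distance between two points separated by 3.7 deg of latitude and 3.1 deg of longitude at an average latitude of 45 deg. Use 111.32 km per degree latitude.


dlat_km = 3.7 * 111.32 = 411.884
dlon_km = 3.1 * 111.32 * cos(45) ≈ 244.017
dist = sqrt(411.884^2 + 244.017^2) ≈ 478.7 km

478.7 km


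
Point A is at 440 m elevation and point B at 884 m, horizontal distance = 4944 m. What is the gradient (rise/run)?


gradient = (884 - 440) / 4944 = 444 / 4944 = 0.0898

0.0898


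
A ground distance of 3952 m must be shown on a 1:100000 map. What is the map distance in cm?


map_cm = 3952 * 100 / 100000 = 3.952 cm ≈ 3.95 cm

3.95 cm


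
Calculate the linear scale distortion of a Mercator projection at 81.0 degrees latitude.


SF = 1 / cos(81.0) = 1 / 0.156434 = 6.392

6.392


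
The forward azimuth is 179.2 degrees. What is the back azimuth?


back azimuth = (179.2 + 180) mod 360 = 359.2 degrees

359.2 degrees


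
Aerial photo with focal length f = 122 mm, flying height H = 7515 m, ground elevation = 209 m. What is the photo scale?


scale = f / (H - h) = 122 mm / 7306 m = 122 / 7306000 = 1:59885

1:59885


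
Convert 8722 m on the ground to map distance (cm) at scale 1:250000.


map_cm = 8722 * 100 / 250000 = 3.4888 cm ≈ 3.49 cm

3.49 cm


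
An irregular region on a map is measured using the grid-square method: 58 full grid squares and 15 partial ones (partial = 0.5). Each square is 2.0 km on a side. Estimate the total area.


effective squares = 58 + 15 * 0.5 = 65.5
area = 65.5 * 4.0 = 262.0 km^2

262.0 km^2


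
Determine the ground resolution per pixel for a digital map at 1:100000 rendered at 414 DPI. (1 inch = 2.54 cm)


pixel_cm = 2.54 / 414 ≈ 0.006135 cm
ground = pixel_cm * 100000 / 100 = 2.54 * 100000 / (414 * 100) = 254000 / 41400 ≈ 6.14 m

6.14 m


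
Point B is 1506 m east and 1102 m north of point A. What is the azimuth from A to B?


az = atan2(1506, 1102) = 53.8 deg
adjusted to 0-360: 53.8 degrees

53.8 degrees


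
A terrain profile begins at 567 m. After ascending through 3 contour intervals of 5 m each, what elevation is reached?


elevation = 567 + 3 * 5 = 582 m

582 m


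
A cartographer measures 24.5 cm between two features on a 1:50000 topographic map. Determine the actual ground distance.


ground = 24.5 cm * 50000 / 100 = 12250.0 m = 12.25 km

12.25 km


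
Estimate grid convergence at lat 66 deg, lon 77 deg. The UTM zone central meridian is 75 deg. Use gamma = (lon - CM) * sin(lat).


gamma = (77 - 75) * sin(66) = 2 * 0.913545 = 1.827 degrees

1.827 degrees


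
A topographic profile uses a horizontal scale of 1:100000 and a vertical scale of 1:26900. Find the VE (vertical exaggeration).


VE = horizontal_scale / vertical_scale = 100000 / 26900 ≈ 3.7

3.7x


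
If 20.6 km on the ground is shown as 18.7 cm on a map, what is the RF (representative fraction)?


ground = 20.6 km = 2060000 cm; RF denominator = ground / map = 2060000 / 18.7 ≈ 110160; RF = 1:110160

1:110160


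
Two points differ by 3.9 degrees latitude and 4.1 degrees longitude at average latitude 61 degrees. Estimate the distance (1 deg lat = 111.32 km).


dlat_km = 3.9 * 111.32 = 434.148
dlon_km = 4.1 * 111.32 * cos(61) ≈ 221.273
dist = sqrt(434.148^2 + 221.273^2) ≈ 487.3 km

487.3 km


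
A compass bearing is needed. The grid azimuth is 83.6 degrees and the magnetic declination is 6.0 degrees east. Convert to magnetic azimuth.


magnetic azimuth = grid azimuth - declination (east +ve)
mag_az = 83.6 - 6.0 = 77.6 degrees

77.6 degrees


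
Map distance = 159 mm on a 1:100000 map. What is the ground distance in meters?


ground = 159 mm * 100000 / 1000 = 15900.0 m

15900.0 m


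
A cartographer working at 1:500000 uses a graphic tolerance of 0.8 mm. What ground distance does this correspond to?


ground = 0.8 mm * 500000 / 1000 = 400.0 m

400.0 m


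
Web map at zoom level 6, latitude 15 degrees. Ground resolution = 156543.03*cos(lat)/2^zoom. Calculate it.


res = 156543.03 * cos(15) / 2^6 = 156543.03 * 0.96592583 / 64 = 2362.64 m/pixel

2362.64 m/pixel


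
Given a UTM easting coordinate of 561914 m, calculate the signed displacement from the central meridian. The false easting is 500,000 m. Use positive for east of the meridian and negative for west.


displacement = 561914 - 500000 = 61914 m

61914 m


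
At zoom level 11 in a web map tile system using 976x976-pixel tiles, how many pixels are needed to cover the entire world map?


tiles per axis = 2^11 = 2048
total tiles = 2048^2 = 4194304
pixels per axis = 2048 * 976 = 1998848
total pixels = 1998848^2 = 3995393327104

3995393327104 pixels


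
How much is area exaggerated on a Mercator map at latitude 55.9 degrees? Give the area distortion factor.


area_distortion = 1/cos^2(55.9) = 3.182

3.182


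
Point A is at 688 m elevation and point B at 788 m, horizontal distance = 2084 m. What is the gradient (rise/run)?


gradient = (788 - 688) / 2084 = 100 / 2084 = 0.048

0.048


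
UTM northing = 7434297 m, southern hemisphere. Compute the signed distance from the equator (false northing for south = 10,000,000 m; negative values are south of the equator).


For southern: actual = 7434297 - 10000000 = -2565703 m

-2565703 m


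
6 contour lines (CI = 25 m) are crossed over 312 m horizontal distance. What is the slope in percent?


elevation change = 6 * 25 = 150 m
slope = 150 / 312 * 100 = 48.1%

48.1%


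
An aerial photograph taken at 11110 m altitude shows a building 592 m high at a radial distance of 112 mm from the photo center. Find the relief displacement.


d = h * r / H = 592 * 112 / 11110 = 5.97 mm

5.97 mm


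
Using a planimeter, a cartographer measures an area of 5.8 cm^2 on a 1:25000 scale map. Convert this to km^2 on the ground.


ground_area = 5.8 * (25000/100)^2 = 362500.0 m^2 = 0.3625 km^2 ≈ 0.363 km^2

0.363 km^2


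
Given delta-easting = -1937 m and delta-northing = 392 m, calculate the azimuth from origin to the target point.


az = atan2(-1937, 392) = -78.6 deg
adjusted to 0-360: 281.4 degrees

281.4 degrees


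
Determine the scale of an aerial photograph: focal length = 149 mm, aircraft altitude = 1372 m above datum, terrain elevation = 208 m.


scale = f / (H - h) = 149 mm / 1164 m = 149 / 1164000 = 1:7812

1:7812


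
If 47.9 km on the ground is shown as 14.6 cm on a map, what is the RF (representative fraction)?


ground = 47.9 km = 4790000 cm; RF denominator = ground / map = 4790000 / 14.6 ≈ 328082; RF = 1:328082

1:328082


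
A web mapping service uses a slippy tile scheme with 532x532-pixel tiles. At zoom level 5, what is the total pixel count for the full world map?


tiles per axis = 2^5 = 32
total tiles = 32^2 = 1024
pixels per axis = 32 * 532 = 17024
total pixels = 17024^2 = 289816576

289816576 pixels


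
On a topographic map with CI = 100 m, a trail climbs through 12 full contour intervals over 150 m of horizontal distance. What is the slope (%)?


elevation change = 12 * 100 = 1200 m
slope = 1200 / 150 * 100 = 800.0%

800.0%


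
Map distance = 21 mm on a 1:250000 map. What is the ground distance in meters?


ground = 21 mm * 250000 / 1000 = 5250.0 m

5250.0 m


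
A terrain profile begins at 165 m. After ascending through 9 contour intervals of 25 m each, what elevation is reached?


elevation = 165 + 9 * 25 = 390 m

390 m


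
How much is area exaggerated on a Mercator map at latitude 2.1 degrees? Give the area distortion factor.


area_distortion = 1/cos^2(2.1) = 1.001

1.001


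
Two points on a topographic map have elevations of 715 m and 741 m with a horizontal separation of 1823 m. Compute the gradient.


gradient = (741 - 715) / 1823 = 26 / 1823 = 0.0143

0.0143


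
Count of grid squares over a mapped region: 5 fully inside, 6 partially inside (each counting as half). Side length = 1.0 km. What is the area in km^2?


effective squares = 5 + 6 * 0.5 = 8.0
area = 8.0 * 1.0 = 8.0 km^2

8.0 km^2


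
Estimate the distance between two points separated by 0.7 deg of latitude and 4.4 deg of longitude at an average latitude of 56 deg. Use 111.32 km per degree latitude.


dlat_km = 0.7 * 111.32 = 77.924
dlon_km = 4.4 * 111.32 * cos(56) ≈ 273.897
dist = sqrt(77.924^2 + 273.897^2) ≈ 284.8 km

284.8 km


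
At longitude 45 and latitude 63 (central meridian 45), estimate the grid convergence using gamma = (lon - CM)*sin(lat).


gamma = (45 - 45) * sin(63) = 0 * 0.891007 = 0.0 degrees

0.0 degrees


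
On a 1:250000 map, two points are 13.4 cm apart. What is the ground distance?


ground = 13.4 cm * 250000 / 100 = 33500.0 m = 33.5 km

33.5 km


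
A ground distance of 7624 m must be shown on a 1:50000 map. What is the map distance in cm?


map_cm = 7624 * 100 / 50000 = 15.248 cm ≈ 15.25 cm

15.25 cm


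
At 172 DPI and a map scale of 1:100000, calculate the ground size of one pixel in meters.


pixel_cm = 2.54 / 172 ≈ 0.014767 cm
ground = pixel_cm * 100000 / 100 = 2.54 * 100000 / (172 * 100) = 254000 / 17200 ≈ 14.77 m

14.77 m


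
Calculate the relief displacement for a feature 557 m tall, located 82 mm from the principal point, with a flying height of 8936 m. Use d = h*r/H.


d = h * r / H = 557 * 82 / 8936 = 5.11 mm

5.11 mm


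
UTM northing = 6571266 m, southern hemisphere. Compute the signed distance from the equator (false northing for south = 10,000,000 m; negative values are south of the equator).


For southern: actual = 6571266 - 10000000 = -3428734 m

-3428734 m


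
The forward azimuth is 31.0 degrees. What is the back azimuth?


back azimuth = (31.0 + 180) mod 360 = 211.0 degrees

211.0 degrees


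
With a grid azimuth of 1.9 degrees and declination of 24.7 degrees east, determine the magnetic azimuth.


magnetic azimuth = grid azimuth - declination (east +ve)
mag_az = 1.9 - 24.7 = 337.2 degrees

337.2 degrees


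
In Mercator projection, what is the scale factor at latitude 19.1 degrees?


SF = 1 / cos(19.1) = 1 / 0.944949 = 1.058

1.058


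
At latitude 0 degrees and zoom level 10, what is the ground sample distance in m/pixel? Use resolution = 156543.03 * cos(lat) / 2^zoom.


res = 156543.03 * cos(0) / 2^10 = 156543.03 * 1.0 / 1024 = 152.87 m/pixel

152.87 m/pixel


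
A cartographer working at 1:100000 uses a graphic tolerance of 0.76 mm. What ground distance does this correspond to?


ground = 0.76 mm * 100000 / 1000 = 76.0 m

76.0 m


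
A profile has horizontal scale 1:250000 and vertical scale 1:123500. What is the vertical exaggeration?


VE = horizontal_scale / vertical_scale = 250000 / 123500 ≈ 2.0

2.0x


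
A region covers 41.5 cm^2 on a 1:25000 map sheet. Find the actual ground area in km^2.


ground_area = 41.5 * (25000/100)^2 = 2593750.0 m^2 = 2.59375 km^2 ≈ 2.594 km^2

2.594 km^2


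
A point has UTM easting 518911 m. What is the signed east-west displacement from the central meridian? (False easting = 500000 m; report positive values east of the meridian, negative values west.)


displacement = 518911 - 500000 = 18911 m

18911 m


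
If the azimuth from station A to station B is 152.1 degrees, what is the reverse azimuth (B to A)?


back azimuth = (152.1 + 180) mod 360 = 332.1 degrees

332.1 degrees


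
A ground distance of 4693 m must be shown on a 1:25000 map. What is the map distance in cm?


map_cm = 4693 * 100 / 25000 = 18.772 cm ≈ 18.77 cm

18.77 cm


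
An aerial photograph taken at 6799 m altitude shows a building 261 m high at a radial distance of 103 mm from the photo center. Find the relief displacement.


d = h * r / H = 261 * 103 / 6799 = 3.95 mm

3.95 mm


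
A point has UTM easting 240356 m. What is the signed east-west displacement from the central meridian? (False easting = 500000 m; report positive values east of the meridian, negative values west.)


displacement = 240356 - 500000 = -259644 m

-259644 m


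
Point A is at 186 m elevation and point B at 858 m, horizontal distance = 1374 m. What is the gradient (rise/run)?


gradient = (858 - 186) / 1374 = 672 / 1374 = 0.4891

0.4891


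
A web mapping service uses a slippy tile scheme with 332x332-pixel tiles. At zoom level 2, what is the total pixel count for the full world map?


tiles per axis = 2^2 = 4
total tiles = 4^2 = 16
pixels per axis = 4 * 332 = 1328
total pixels = 1328^2 = 1763584

1763584 pixels


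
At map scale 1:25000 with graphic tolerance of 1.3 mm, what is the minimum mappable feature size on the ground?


ground = 1.3 mm * 25000 / 1000 = 32.5 m

32.5 m


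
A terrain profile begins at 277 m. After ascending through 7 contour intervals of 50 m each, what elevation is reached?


elevation = 277 + 7 * 50 = 627 m

627 m


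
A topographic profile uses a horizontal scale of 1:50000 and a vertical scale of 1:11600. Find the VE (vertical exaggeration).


VE = horizontal_scale / vertical_scale = 50000 / 11600 ≈ 4.3

4.3x


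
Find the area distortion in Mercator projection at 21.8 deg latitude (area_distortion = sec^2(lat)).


area_distortion = 1/cos^2(21.8) = 1.16

1.16


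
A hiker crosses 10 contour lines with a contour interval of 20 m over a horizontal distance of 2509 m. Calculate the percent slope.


elevation change = 10 * 20 = 200 m
slope = 200 / 2509 * 100 = 8.0%

8.0%


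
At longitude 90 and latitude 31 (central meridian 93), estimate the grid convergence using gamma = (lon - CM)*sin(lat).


gamma = (90 - 93) * sin(31) = -3 * 0.515038 = -1.545 degrees

-1.545 degrees


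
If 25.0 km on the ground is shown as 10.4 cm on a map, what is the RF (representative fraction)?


ground = 25.0 km = 2500000 cm; RF denominator = ground / map = 2500000 / 10.4 ≈ 240385; RF = 1:240385

1:240385


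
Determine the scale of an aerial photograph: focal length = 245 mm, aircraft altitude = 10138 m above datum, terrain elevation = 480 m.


scale = f / (H - h) = 245 mm / 9658 m = 245 / 9658000 = 1:39420

1:39420


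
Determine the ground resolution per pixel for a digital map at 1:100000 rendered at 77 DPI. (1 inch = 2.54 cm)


pixel_cm = 2.54 / 77 ≈ 0.032987 cm
ground = pixel_cm * 100000 / 100 = 2.54 * 100000 / (77 * 100) = 254000 / 7700 ≈ 32.99 m

32.99 m


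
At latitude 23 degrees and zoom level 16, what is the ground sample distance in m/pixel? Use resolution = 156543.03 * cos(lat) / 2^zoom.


res = 156543.03 * cos(23) / 2^16 = 156543.03 * 0.92050485 / 65536 = 2.2 m/pixel

2.2 m/pixel


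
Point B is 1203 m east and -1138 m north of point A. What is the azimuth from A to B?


az = atan2(1203, -1138) = 133.4 deg
adjusted to 0-360: 133.4 degrees

133.4 degrees


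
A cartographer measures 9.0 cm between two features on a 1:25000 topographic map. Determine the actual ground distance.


ground = 9.0 cm * 25000 / 100 = 2250.0 m = 2.25 km

2.25 km


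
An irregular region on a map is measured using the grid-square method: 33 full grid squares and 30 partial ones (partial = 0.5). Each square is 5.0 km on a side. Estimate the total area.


effective squares = 33 + 30 * 0.5 = 48.0
area = 48.0 * 25.0 = 1200.0 km^2

1200.0 km^2


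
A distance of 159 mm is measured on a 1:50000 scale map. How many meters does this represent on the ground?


ground = 159 mm * 50000 / 1000 = 7950.0 m

7950.0 m


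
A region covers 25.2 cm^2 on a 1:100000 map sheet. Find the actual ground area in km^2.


ground_area = 25.2 * (100000/100)^2 = 25200000.0 m^2 = 25.2 km^2

25.2 km^2


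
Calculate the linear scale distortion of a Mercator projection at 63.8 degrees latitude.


SF = 1 / cos(63.8) = 1 / 0.441506 = 2.265

2.265


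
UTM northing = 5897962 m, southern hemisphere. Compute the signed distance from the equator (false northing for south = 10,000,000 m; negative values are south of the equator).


For southern: actual = 5897962 - 10000000 = -4102038 m

-4102038 m


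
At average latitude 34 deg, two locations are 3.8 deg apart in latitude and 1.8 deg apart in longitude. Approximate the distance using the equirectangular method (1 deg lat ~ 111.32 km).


dlat_km = 3.8 * 111.32 = 423.016
dlon_km = 1.8 * 111.32 * cos(34) ≈ 166.119
dist = sqrt(423.016^2 + 166.119^2) ≈ 454.5 km

454.5 km


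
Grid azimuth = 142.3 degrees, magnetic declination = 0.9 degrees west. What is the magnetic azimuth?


magnetic azimuth = grid azimuth - declination (east +ve)
mag_az = 142.3 - -0.9 = 143.2 degrees

143.2 degrees


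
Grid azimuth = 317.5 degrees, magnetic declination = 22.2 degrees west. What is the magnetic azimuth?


magnetic azimuth = grid azimuth - declination (east +ve)
mag_az = 317.5 - -22.2 = 339.7 degrees

339.7 degrees


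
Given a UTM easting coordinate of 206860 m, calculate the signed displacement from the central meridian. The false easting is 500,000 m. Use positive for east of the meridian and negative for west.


displacement = 206860 - 500000 = -293140 m

-293140 m


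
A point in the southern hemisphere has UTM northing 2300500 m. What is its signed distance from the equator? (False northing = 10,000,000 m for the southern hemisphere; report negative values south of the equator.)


For southern: actual = 2300500 - 10000000 = -7699500 m

-7699500 m


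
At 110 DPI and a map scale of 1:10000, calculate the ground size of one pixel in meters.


pixel_cm = 2.54 / 110 ≈ 0.023091 cm
ground = pixel_cm * 10000 / 100 = 2.54 * 10000 / (110 * 100) = 25400 / 11000 ≈ 2.31 m

2.31 m


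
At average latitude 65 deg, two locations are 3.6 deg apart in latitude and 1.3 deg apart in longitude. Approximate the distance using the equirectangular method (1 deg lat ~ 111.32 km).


dlat_km = 3.6 * 111.32 = 400.752
dlon_km = 1.3 * 111.32 * cos(65) ≈ 61.16
dist = sqrt(400.752^2 + 61.16^2) ≈ 405.4 km

405.4 km


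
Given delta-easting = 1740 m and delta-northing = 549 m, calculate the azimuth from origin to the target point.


az = atan2(1740, 549) = 72.5 deg
adjusted to 0-360: 72.5 degrees

72.5 degrees


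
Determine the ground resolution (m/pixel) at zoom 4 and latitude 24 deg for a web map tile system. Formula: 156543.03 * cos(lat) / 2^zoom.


res = 156543.03 * cos(24) / 2^4 = 156543.03 * 0.91354546 / 16 = 8938.07 m/pixel

8938.07 m/pixel


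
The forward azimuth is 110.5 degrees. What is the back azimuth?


back azimuth = (110.5 + 180) mod 360 = 290.5 degrees

290.5 degrees


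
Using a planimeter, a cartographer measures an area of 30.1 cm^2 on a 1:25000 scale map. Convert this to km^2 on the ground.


ground_area = 30.1 * (25000/100)^2 = 1881250.0 m^2 = 1.88125 km^2 ≈ 1.881 km^2

1.881 km^2


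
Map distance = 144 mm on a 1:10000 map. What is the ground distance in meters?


ground = 144 mm * 10000 / 1000 = 1440.0 m

1440.0 m


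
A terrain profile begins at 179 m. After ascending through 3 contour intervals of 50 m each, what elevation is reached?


elevation = 179 + 3 * 50 = 329 m

329 m


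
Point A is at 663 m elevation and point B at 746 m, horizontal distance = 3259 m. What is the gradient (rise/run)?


gradient = (746 - 663) / 3259 = 83 / 3259 = 0.0255

0.0255


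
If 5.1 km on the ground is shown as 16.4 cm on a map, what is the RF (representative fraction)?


ground = 5.1 km = 510000 cm; RF denominator = ground / map = 510000 / 16.4 ≈ 31098; RF = 1:31098

1:31098


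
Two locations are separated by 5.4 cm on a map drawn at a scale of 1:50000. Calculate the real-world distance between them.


ground = 5.4 cm * 50000 / 100 = 2700.0 m = 2.7 km

2.7 km


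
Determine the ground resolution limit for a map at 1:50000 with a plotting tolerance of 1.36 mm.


ground = 1.36 mm * 50000 / 1000 = 68.0 m

68.0 m


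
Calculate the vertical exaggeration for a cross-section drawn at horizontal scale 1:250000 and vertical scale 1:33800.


VE = horizontal_scale / vertical_scale = 250000 / 33800 ≈ 7.4

7.4x


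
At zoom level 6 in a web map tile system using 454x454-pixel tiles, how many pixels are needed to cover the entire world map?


tiles per axis = 2^6 = 64
total tiles = 64^2 = 4096
pixels per axis = 64 * 454 = 29056
total pixels = 29056^2 = 844251136

844251136 pixels


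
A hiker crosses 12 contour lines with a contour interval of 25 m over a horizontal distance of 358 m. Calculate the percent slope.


elevation change = 12 * 25 = 300 m
slope = 300 / 358 * 100 = 83.8%

83.8%


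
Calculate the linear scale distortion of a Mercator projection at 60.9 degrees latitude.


SF = 1 / cos(60.9) = 1 / 0.486335 = 2.056

2.056


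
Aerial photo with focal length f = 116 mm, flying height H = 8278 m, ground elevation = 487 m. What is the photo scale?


scale = f / (H - h) = 116 mm / 7791 m = 116 / 7791000 = 1:67164

1:67164


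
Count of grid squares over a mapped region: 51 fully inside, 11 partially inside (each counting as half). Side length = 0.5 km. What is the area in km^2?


effective squares = 51 + 11 * 0.5 = 56.5
area = 56.5 * 0.25 = 14.125 km^2

14.125 km^2


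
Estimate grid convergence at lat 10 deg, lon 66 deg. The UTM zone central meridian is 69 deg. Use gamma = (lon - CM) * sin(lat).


gamma = (66 - 69) * sin(10) = -3 * 0.173648 = -0.521 degrees

-0.521 degrees


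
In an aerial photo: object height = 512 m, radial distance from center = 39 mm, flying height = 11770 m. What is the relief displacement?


d = h * r / H = 512 * 39 / 11770 = 1.7 mm

1.7 mm


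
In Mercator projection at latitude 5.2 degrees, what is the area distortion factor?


area_distortion = 1/cos^2(5.2) = 1.008

1.008


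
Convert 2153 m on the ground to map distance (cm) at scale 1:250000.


map_cm = 2153 * 100 / 250000 = 0.8612 cm ≈ 0.86 cm

0.86 cm


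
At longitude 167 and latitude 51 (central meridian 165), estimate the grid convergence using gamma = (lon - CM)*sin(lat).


gamma = (167 - 165) * sin(51) = 2 * 0.777146 = 1.554 degrees

1.554 degrees


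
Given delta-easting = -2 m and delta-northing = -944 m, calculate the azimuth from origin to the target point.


az = atan2(-2, -944) = -179.9 deg
adjusted to 0-360: 180.1 degrees

180.1 degrees


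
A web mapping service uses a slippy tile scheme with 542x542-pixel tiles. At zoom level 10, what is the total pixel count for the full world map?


tiles per axis = 2^10 = 1024
total tiles = 1024^2 = 1048576
pixels per axis = 1024 * 542 = 555008
total pixels = 555008^2 = 308033880064

308033880064 pixels


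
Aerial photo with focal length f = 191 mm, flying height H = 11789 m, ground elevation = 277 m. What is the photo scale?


scale = f / (H - h) = 191 mm / 11512 m = 191 / 11512000 = 1:60272

1:60272


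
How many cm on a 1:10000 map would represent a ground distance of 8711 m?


map_cm = 8711 * 100 / 10000 = 87.11 cm

87.11 cm


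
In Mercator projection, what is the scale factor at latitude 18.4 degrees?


SF = 1 / cos(18.4) = 1 / 0.948876 = 1.054

1.054


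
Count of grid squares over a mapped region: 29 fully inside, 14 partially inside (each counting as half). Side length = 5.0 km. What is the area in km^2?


effective squares = 29 + 14 * 0.5 = 36.0
area = 36.0 * 25.0 = 900.0 km^2

900.0 km^2


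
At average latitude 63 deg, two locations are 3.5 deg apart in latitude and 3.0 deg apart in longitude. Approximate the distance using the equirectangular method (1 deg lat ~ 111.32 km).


dlat_km = 3.5 * 111.32 = 389.62
dlon_km = 3.0 * 111.32 * cos(63) ≈ 151.615
dist = sqrt(389.62^2 + 151.615^2) ≈ 418.1 km

418.1 km


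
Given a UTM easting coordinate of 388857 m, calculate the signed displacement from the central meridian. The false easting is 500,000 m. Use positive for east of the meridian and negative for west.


displacement = 388857 - 500000 = -111143 m

-111143 m


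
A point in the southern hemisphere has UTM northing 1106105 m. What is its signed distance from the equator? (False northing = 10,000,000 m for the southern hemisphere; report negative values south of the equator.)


For southern: actual = 1106105 - 10000000 = -8893895 m

-8893895 m


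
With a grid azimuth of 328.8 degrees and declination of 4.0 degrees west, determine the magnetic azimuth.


magnetic azimuth = grid azimuth - declination (east +ve)
mag_az = 328.8 - -4.0 = 332.8 degrees

332.8 degrees


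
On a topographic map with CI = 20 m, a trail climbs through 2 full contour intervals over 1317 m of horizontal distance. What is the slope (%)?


elevation change = 2 * 20 = 40 m
slope = 40 / 1317 * 100 = 3.0%

3.0%


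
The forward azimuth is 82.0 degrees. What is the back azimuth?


back azimuth = (82.0 + 180) mod 360 = 262.0 degrees

262.0 degrees


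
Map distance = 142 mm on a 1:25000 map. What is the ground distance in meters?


ground = 142 mm * 25000 / 1000 = 3550.0 m

3550.0 m


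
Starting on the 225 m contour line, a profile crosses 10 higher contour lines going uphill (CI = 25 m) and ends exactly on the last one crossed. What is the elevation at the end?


elevation = 225 + 10 * 25 = 475 m

475 m


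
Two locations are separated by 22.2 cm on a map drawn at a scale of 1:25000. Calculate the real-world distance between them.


ground = 22.2 cm * 25000 / 100 = 5550.0 m = 5.55 km

5.55 km


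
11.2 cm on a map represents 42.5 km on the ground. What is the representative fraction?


ground = 42.5 km = 4250000 cm; RF denominator = ground / map = 4250000 / 11.2 ≈ 379464; RF = 1:379464

1:379464


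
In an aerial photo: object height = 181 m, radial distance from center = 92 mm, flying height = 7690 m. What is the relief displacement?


d = h * r / H = 181 * 92 / 7690 = 2.17 mm

2.17 mm


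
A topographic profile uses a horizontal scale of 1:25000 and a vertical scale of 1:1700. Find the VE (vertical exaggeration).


VE = horizontal_scale / vertical_scale = 25000 / 1700 ≈ 14.7

14.7x


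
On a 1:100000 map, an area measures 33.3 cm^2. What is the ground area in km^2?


ground_area = 33.3 * (100000/100)^2 = 33300000.0 m^2 = 33.3 km^2

33.3 km^2


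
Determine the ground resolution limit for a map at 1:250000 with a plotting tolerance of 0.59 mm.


ground = 0.59 mm * 250000 / 1000 = 147.5 m

147.5 m


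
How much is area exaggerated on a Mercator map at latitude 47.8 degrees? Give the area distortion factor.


area_distortion = 1/cos^2(47.8) = 2.216

2.216


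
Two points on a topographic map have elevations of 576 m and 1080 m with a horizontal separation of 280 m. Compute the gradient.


gradient = (1080 - 576) / 280 = 504 / 280 = 1.8

1.8


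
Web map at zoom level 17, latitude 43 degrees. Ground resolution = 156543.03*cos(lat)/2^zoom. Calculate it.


res = 156543.03 * cos(43) / 2^17 = 156543.03 * 0.7313537 / 131072 = 0.87 m/pixel

0.87 m/pixel


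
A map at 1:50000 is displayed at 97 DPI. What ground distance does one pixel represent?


pixel_cm = 2.54 / 97 ≈ 0.026186 cm
ground = pixel_cm * 50000 / 100 = 2.54 * 50000 / (97 * 100) = 127000 / 9700 ≈ 13.09 m

13.09 m


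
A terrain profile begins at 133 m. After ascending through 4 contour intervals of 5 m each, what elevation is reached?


elevation = 133 + 4 * 5 = 153 m

153 m


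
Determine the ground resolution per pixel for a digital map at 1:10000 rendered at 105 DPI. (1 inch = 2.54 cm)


pixel_cm = 2.54 / 105 ≈ 0.02419 cm
ground = pixel_cm * 10000 / 100 = 2.54 * 10000 / (105 * 100) = 25400 / 10500 ≈ 2.42 m

2.42 m


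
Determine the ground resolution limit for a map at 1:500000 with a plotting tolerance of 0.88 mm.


ground = 0.88 mm * 500000 / 1000 = 440.0 m

440.0 m


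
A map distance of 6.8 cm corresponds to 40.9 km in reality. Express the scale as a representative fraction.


ground = 40.9 km = 4090000 cm; RF denominator = ground / map = 4090000 / 6.8 ≈ 601471; RF = 1:601471

1:601471


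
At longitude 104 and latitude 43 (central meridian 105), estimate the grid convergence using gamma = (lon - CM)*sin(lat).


gamma = (104 - 105) * sin(43) = -1 * 0.681998 = -0.682 degrees

-0.682 degrees


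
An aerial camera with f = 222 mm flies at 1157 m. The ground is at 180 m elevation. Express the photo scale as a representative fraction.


scale = f / (H - h) = 222 mm / 977 m = 222 / 977000 = 1:4401

1:4401


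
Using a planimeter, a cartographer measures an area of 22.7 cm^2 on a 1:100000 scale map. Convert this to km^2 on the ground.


ground_area = 22.7 * (100000/100)^2 = 22700000.0 m^2 = 22.7 km^2

22.7 km^2


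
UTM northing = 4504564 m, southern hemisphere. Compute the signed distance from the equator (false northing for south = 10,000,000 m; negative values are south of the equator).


For southern: actual = 4504564 - 10000000 = -5495436 m

-5495436 m


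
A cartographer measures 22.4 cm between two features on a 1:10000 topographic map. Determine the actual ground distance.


ground = 22.4 cm * 10000 / 100 = 2240.0 m = 2.24 km

2.24 km


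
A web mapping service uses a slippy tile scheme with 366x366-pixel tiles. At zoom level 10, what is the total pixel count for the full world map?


tiles per axis = 2^10 = 1024
total tiles = 1024^2 = 1048576
pixels per axis = 1024 * 366 = 374784
total pixels = 374784^2 = 140463046656

140463046656 pixels


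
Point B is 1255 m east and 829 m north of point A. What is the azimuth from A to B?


az = atan2(1255, 829) = 56.6 deg
adjusted to 0-360: 56.6 degrees

56.6 degrees


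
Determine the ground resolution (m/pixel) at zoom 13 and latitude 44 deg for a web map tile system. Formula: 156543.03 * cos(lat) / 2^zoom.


res = 156543.03 * cos(44) / 2^13 = 156543.03 * 0.7193398 / 8192 = 13.75 m/pixel

13.75 m/pixel


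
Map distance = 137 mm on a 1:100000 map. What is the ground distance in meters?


ground = 137 mm * 100000 / 1000 = 13700.0 m

13700.0 m


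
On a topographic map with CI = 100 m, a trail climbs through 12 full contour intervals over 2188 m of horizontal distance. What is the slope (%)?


elevation change = 12 * 100 = 1200 m
slope = 1200 / 2188 * 100 = 54.8%

54.8%


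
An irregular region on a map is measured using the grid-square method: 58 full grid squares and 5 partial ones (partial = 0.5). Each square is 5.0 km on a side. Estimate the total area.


effective squares = 58 + 5 * 0.5 = 60.5
area = 60.5 * 25.0 = 1512.5 km^2

1512.5 km^2


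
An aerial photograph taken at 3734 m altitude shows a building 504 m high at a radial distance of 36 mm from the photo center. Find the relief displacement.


d = h * r / H = 504 * 36 / 3734 = 4.86 mm

4.86 mm


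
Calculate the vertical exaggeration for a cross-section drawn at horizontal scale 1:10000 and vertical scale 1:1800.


VE = horizontal_scale / vertical_scale = 10000 / 1800 ≈ 5.6

5.6x


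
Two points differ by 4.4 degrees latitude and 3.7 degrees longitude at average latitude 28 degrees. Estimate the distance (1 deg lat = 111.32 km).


dlat_km = 4.4 * 111.32 = 489.808
dlon_km = 3.7 * 111.32 * cos(28) ≈ 363.672
dist = sqrt(489.808^2 + 363.672^2) ≈ 610.1 km

610.1 km


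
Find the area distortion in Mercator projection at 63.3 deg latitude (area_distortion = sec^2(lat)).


area_distortion = 1/cos^2(63.3) = 4.953

4.953


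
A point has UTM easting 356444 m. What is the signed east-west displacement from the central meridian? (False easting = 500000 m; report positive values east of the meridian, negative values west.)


displacement = 356444 - 500000 = -143556 m

-143556 m


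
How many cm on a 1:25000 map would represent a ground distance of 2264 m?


map_cm = 2264 * 100 / 25000 = 9.056 cm ≈ 9.06 cm

9.06 cm


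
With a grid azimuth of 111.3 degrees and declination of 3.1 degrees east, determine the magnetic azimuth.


magnetic azimuth = grid azimuth - declination (east +ve)
mag_az = 111.3 - 3.1 = 108.2 degrees

108.2 degrees


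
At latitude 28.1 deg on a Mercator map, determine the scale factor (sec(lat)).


SF = 1 / cos(28.1) = 1 / 0.882127 = 1.134

1.134


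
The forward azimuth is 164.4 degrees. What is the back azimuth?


back azimuth = (164.4 + 180) mod 360 = 344.4 degrees

344.4 degrees


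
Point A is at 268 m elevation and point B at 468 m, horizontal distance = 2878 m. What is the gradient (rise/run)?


gradient = (468 - 268) / 2878 = 200 / 2878 = 0.0695

0.0695


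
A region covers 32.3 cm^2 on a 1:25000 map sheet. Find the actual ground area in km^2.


ground_area = 32.3 * (25000/100)^2 = 2018750.0 m^2 = 2.01875 km^2 ≈ 2.019 km^2

2.019 km^2


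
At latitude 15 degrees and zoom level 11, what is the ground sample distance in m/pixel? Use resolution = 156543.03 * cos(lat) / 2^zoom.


res = 156543.03 * cos(15) / 2^11 = 156543.03 * 0.96592583 / 2048 = 73.83 m/pixel

73.83 m/pixel


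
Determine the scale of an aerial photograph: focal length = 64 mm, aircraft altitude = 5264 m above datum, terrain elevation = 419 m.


scale = f / (H - h) = 64 mm / 4845 m = 64 / 4845000 = 1:75703

1:75703


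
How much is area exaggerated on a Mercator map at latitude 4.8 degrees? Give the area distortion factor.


area_distortion = 1/cos^2(4.8) = 1.007

1.007


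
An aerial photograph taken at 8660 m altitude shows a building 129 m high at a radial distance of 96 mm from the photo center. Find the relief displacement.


d = h * r / H = 129 * 96 / 8660 = 1.43 mm

1.43 mm


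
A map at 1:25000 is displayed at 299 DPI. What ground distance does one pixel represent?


pixel_cm = 2.54 / 299 ≈ 0.008495 cm
ground = pixel_cm * 25000 / 100 = 2.54 * 25000 / (299 * 100) = 63500 / 29900 ≈ 2.12 m

2.12 m


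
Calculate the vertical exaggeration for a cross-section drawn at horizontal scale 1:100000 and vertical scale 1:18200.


VE = horizontal_scale / vertical_scale = 100000 / 18200 ≈ 5.5

5.5x


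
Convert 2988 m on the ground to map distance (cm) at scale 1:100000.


map_cm = 2988 * 100 / 100000 = 2.988 cm ≈ 2.99 cm

2.99 cm
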